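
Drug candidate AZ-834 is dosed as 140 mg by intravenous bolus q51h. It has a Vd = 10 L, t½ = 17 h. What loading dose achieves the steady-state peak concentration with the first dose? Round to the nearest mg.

f = (1/2)^(51/17) ≈ 0.125000; accumulation ratio R = 1/(1−f) ≈ 1.14286.
Loading dose to hit Cmax,ss on first dose: D_load = D_maint·R ≈ 140 × 1.14286 ≈ 160.00 mg.

160 mg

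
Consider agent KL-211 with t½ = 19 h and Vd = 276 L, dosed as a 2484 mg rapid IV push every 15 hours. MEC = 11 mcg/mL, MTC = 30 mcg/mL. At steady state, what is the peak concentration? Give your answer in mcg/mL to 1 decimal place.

21.4 mcg/mL

τ/t½ = 15/19 ≈ 0.78947, so fraction remaining f = (1/2)^(15/19) ≈ 0.5786.
At steady state, accumulation factor R = 1/(1 − e^(−kτ)) ≈ 2.3730.
Each bolus raises the concentration by D/Vd = 2484/276 ≈ 9.000 mcg/mL.
Cmax,ss = C₀/(1 − f) ≈ 9.000/0.4214 ≈ 21.357 mcg/mL.
Peak 21.4 mcg/mL vs MTC 30 mcg/mL: below toxic threshold.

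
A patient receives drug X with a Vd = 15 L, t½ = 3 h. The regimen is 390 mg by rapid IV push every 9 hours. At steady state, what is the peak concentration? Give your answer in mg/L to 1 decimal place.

The dosing interval is 3 half-lives, so f = 2^(−3) = 0.125.
Accumulation ratio R = 1/(1 − f) = 1/0.875 = 8/7.
Single-dose peak C₀ = D/Vd = 390/15 = 26 mg/L.
Steady-state peak Cmax,ss = C₀·R = 26 × 8/7 ≈ 29.714 mg/L.

29.7 mg/L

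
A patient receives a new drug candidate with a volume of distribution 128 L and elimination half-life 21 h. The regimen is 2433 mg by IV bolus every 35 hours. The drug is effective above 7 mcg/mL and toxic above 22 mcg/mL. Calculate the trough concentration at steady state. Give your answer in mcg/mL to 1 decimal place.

k = ln2/t½ = ln2/21 ≈ 0.033007 h⁻¹; fraction remaining f = e^(−kτ) = e^(−0.033007×35) ≈ 0.3150.
Single-dose peak C₀ = D/Vd = 2433/128 ≈ 19.008 mcg/mL.
Steady-state trough Cmin,ss = C₀·f/(1−f) ≈ 19.008 × 0.3150/0.6850 ≈ 8.741 mcg/mL.
Trough 8.7 mcg/mL vs MEC 7 mcg/mL: adequate.

8.7 mcg/mL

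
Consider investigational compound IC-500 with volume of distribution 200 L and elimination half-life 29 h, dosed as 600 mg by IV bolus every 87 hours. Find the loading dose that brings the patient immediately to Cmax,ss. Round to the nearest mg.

686 mg

f = (1/2)^(87/29) ≈ 0.125000; accumulation ratio R = 1/(1−f) ≈ 1.14286.
Loading dose to hit Cmax,ss on first dose: D_load = D_maint·R ≈ 600 × 1.14286 ≈ 685.72 mg.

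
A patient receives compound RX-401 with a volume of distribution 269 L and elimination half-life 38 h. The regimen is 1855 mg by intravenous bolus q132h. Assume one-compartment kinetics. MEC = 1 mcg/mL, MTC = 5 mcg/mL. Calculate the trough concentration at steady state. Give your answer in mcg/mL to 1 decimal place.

0.7 mcg/mL

k = ln2/t½ = ln2/38 ≈ 0.018241 h⁻¹; fraction remaining f = e^(−kτ) = e^(−0.018241×132) ≈ 0.0900.
At steady state, accumulation factor R = 1/(1 − e^(−kτ)) ≈ 1.0989.
Single-dose peak C₀ = D/Vd = 1855/269 ≈ 6.896 mcg/mL.
Steady-state peak Cmax,ss = C₀·R ≈ 6.896 × 1.0989 ≈ 7.578 mcg/mL.
One interval later, Cmin,ss = Cmax,ss·e^(−kτ) ≈ 7.578 × 0.0900 ≈ 0.682 mcg/mL.
Trough 0.7 mcg/mL vs MEC 1 mcg/mL: subtherapeutic.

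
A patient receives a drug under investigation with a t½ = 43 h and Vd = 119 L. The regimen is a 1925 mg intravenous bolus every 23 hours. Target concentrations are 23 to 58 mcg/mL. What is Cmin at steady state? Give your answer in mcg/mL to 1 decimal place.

36.0 mcg/mL

k = ln2/t½ = ln2/43 ≈ 0.016120 h⁻¹; fraction remaining f = e^(−kτ) = e^(−0.016120×23) ≈ 0.6902.
At steady state, accumulation factor R = 1/(1 − e^(−kτ)) ≈ 3.2279.
Single-dose peak C₀ = D/Vd = 1925/119 ≈ 16.176 mcg/mL.
Cmax,ss = C₀/(1 − f) ≈ 16.176/0.3098 ≈ 52.214 mcg/mL.
Steady-state trough Cmin,ss = Cmax,ss·f ≈ 52.214 × 0.6902 ≈ 36.038 mcg/mL.
Trough 36.0 mcg/mL vs MEC 23 mcg/mL: adequate.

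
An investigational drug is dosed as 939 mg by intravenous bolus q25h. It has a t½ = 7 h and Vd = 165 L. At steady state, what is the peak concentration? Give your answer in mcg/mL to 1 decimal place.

k = ln2/t½ = ln2/7 ≈ 0.099021 h⁻¹; fraction remaining f = e^(−kτ) = e^(−0.099021×25) ≈ 0.0841.
Accumulation ratio R = 1/(1 − f) ≈ 1/0.9159 ≈ 1.0918.
Each bolus raises the concentration by D/Vd = 939/165 ≈ 5.691 mcg/mL.
Steady-state peak Cmax,ss = C₀·R ≈ 5.691 × 1.0918 ≈ 6.213 mcg/mL.

6.2 mcg/mL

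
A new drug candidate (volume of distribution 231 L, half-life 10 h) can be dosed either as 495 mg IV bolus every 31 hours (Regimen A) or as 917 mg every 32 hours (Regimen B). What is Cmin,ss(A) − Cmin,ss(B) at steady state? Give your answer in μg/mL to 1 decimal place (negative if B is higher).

-0.2 μg/mL

Regimen A: f = (1/2)^(31/10) ≈ 0.1166; Cmin,ss = (495/231)·f/(1−f) ≈ 0.283 μg/mL.
Regimen B: f = (1/2)^(32/10) ≈ 0.1088; Cmin,ss = (917/231)·f/(1−f) ≈ 0.485 μg/mL.
Difference ≈ 0.283 − 0.485 ≈ -0.202 μg/mL.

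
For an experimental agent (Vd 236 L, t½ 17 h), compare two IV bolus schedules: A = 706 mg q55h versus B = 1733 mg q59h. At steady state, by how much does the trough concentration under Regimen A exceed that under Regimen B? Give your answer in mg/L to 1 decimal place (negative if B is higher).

Regimen A: f = (1/2)^(55/17) ≈ 0.1062; Cmin,ss = (706/236)·f/(1−f) ≈ 0.355 mg/L.
Regimen B: f = (1/2)^(59/17) ≈ 0.0902; Cmin,ss = (1733/236)·f/(1−f) ≈ 0.728 mg/L.
Difference ≈ 0.355 − 0.728 ≈ -0.373 mg/L.

-0.4 mg/L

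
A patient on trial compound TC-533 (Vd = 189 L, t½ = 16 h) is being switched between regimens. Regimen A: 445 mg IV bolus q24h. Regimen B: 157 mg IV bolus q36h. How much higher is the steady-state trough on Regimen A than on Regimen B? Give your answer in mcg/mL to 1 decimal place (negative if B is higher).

Regimen A: f = (1/2)^(24/16) ≈ 0.3536; Cmin,ss = (445/189)·f/(1−f) ≈ 1.288 mcg/mL.
Regimen B: f = (1/2)^(36/16) ≈ 0.2102; Cmin,ss = (157/189)·f/(1−f) ≈ 0.221 mcg/mL.
Difference ≈ 1.288 − 0.221 ≈ 1.067 mcg/mL.

1.1 mcg/mL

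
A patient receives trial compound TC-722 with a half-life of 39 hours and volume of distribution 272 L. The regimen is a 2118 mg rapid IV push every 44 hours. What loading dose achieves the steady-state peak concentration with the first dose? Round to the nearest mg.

f = (1/2)^(44/39) ≈ 0.457485; accumulation ratio R = 1/(1−f) ≈ 1.84327.
Loading dose to hit Cmax,ss on first dose: D_load = D_maint·R ≈ 2118 × 1.84327 ≈ 3904.05 mg.

3904 mg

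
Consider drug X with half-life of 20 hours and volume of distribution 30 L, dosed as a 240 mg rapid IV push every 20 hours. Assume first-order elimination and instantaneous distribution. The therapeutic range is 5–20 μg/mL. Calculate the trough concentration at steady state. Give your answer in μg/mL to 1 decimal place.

8.0 μg/mL

τ = 20 h = 1 half-life, so f = (1/2)^1 = 0.5.
Accumulation ratio R = 1/(1 − f) = 1/0.5 = 2/1.
Single-dose peak C₀ = D/Vd = 240/30 = 8 μg/mL.
Steady-state peak Cmax,ss = C₀·R = 8 × 2/1 ≈ 16.000 μg/mL.
Steady-state trough Cmin,ss = Cmax,ss·f ≈ 16.000 × 0.5 ≈ 8.000 μg/mL.
Trough 8.0 μg/mL vs MEC 5 μg/mL: adequate.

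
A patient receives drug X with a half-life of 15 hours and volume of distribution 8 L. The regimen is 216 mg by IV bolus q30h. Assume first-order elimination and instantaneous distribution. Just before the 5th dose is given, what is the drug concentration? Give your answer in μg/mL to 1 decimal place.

9.0 μg/mL

f = (1/2)^(τ/t½) = (1/2)^(30/15) ≈ 0.2500.
C₀ = D/Vd = 216/8 ≈ 27.000 μg/mL.
Before the 5th dose, 4 doses have been given. Superposition: Cmin = C₀·(f + f² + … + f^4).
≈ 27.000 × (0.2500 + 0.0625 + 0.0156 + 0.0039) ≈ 27.000 × 0.3320 ≈ 8.964 μg/mL.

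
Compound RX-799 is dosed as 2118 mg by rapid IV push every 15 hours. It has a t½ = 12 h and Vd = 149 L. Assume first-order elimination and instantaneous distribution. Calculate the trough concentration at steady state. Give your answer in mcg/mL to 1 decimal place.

Over one 15-h interval, 15/12 ≈ 1.25 half-lives elapse, leaving f ≈ 0.4204 of each dose.
Accumulation ratio R = 1/(1 − f) ≈ 1/0.5796 ≈ 1.7253.
Each bolus raises the concentration by D/Vd = 2118/149 ≈ 14.215 mcg/mL.
Cmax,ss = C₀/(1 − f) ≈ 14.215/0.5796 ≈ 24.526 mcg/mL.
One interval later, Cmin,ss = Cmax,ss·e^(−kτ) ≈ 24.526 × 0.4204 ≈ 10.311 mcg/mL.

10.3 mcg/mL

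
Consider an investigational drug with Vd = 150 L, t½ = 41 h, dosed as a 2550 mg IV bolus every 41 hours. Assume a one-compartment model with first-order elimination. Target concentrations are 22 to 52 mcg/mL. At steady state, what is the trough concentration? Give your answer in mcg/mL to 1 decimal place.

17.0 mcg/mL

The dosing interval is 1 half-life, so f = 2^(−1) = 0.5.
At steady state, R = 1/(1 − 0.5) = 2/1.
Single-dose peak C₀ = D/Vd = 2550/150 = 17 mcg/mL.
Steady-state peak Cmax,ss = C₀·R = 17 × 2/1 ≈ 34.000 mcg/mL.
Steady-state trough Cmin,ss = Cmax,ss·f ≈ 34.000 × 0.5 ≈ 17.000 mcg/mL.
Trough 17.0 mcg/mL vs MEC 22 mcg/mL: subtherapeutic.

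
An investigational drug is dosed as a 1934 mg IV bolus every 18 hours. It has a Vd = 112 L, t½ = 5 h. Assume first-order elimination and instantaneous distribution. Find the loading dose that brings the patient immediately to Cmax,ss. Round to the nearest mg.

2108 mg

f = (1/2)^(18/5) ≈ 0.082469; accumulation ratio R = 1/(1−f) ≈ 1.08988.
Loading dose to hit Cmax,ss on first dose: D_load = D_maint·R ≈ 1934 × 1.08988 ≈ 2107.83 mg.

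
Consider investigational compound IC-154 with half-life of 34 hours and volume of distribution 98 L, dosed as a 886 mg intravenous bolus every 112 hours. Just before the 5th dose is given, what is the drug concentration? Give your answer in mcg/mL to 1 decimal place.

f = (1/2)^(τ/t½) = (1/2)^(112/34) ≈ 0.1019.
C₀ = D/Vd = 886/98 ≈ 9.041 mcg/mL.
Before the 5th dose, 4 doses have been given. Superposition: Cmin = C₀·(f + f² + … + f^4).
≈ 9.041 × (0.1019 + 0.0104 + 0.0011 + 0.0001) ≈ 9.041 × 0.1135 ≈ 1.026 mcg/mL.

1.0 mcg/mL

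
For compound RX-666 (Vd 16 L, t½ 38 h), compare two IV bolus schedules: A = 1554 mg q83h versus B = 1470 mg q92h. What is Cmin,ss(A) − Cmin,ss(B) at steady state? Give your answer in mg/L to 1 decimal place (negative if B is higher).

6.3 mg/L

Regimen A: f = (1/2)^(83/38) ≈ 0.2200; Cmin,ss = (1554/16)·f/(1−f) ≈ 27.394 mg/L.
Regimen B: f = (1/2)^(92/38) ≈ 0.1867; Cmin,ss = (1470/16)·f/(1−f) ≈ 21.091 mg/L.
Difference ≈ 27.394 − 21.091 ≈ 6.303 mg/L.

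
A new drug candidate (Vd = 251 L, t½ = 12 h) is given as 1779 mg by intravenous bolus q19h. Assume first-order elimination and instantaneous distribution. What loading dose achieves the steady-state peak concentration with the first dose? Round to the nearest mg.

2670 mg

f = (1/2)^(19/12) ≈ 0.333710; accumulation ratio R = 1/(1−f) ≈ 1.50085.
Loading dose to hit Cmax,ss on first dose: D_load = D_maint·R ≈ 1779 × 1.50085 ≈ 2670.01 mg.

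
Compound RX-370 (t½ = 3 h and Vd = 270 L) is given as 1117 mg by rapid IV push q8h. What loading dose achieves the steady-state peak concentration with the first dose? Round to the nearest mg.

f = (1/2)^(8/3) ≈ 0.157490; accumulation ratio R = 1/(1−f) ≈ 1.18693.
Loading dose to hit Cmax,ss on first dose: D_load = D_maint·R ≈ 1117 × 1.18693 ≈ 1325.80 mg.

1326 mg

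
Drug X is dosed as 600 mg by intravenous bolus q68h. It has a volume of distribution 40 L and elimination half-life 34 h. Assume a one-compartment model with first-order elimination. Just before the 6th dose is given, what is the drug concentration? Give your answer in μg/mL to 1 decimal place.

f = (1/2)^(τ/t½) = (1/2)^(68/34) ≈ 0.2500.
C₀ = D/Vd = 600/40 ≈ 15.000 μg/mL.
Before the 6th dose, 5 doses have been given. Superposition: Cmin = C₀·(f + f² + … + f^5).
≈ 15.000 × (0.2500 + 0.0625 + 0.0156 + 0.0039 + 0.0010) ≈ 15.000 × 0.3330 ≈ 4.995 μg/mL.

5.0 μg/mL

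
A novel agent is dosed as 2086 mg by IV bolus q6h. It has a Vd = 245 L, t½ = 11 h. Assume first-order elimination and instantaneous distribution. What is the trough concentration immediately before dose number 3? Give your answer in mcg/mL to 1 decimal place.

f = (1/2)^(τ/t½) = (1/2)^(6/11) ≈ 0.6852.
C₀ = D/Vd = 2086/245 ≈ 8.514 mcg/mL.
Before the 3rd dose, 2 doses have been given. Superposition: Cmin = C₀·(f + f²).
≈ 8.514 × (0.6852 + 0.4695) ≈ 8.514 × 1.1547 ≈ 9.831 mcg/mL.

9.8 mcg/mL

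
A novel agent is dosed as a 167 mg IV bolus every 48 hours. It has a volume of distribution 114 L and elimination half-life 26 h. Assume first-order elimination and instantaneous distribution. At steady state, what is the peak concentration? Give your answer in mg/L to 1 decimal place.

2.0 mg/L

τ/t½ = 48/26 ≈ 1.8462, so fraction remaining f = (1/2)^(48/26) ≈ 0.2781.
At steady state, accumulation factor R = 1/(1 − e^(−kτ)) ≈ 1.3852.
Single-dose peak C₀ = D/Vd = 167/114 ≈ 1.465 mg/L.
Steady-state peak Cmax,ss = C₀·R ≈ 1.465 × 1.3852 ≈ 2.029 mg/L.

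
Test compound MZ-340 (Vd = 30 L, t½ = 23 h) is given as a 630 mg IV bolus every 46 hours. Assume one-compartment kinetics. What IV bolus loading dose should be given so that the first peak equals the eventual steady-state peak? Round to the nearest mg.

840 mg

f = (1/2)^(46/23) ≈ 0.250000; accumulation ratio R = 1/(1−f) ≈ 1.33333.
Loading dose to hit Cmax,ss on first dose: D_load = D_maint·R ≈ 630 × 1.33333 ≈ 840.00 mg.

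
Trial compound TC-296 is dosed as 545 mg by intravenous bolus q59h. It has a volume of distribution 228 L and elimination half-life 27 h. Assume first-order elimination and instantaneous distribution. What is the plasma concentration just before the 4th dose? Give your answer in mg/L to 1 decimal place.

f = (1/2)^(τ/t½) = (1/2)^(59/27) ≈ 0.2199.
C₀ = D/Vd = 545/228 ≈ 2.390 mg/L.
Before the 4th dose, 3 doses have been given. Superposition: Cmin = C₀·(f + f² + … + f^3).
≈ 2.390 × (0.2199 + 0.0484 + 0.0106) ≈ 2.390 × 0.2789 ≈ 0.667 mg/L.

0.7 mg/L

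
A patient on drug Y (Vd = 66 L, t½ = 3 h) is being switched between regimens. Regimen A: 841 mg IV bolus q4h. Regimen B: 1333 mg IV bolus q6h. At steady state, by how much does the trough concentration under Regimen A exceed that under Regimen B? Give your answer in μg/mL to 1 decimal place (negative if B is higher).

Regimen A: f = (1/2)^(4/3) ≈ 0.3969; Cmin,ss = (841/66)·f/(1−f) ≈ 8.386 μg/mL.
Regimen B: f = (1/2)^(6/3) ≈ 0.2500; Cmin,ss = (1333/66)·f/(1−f) ≈ 6.732 μg/mL.
Difference ≈ 8.386 − 6.732 ≈ 1.654 μg/mL.

1.7 μg/mL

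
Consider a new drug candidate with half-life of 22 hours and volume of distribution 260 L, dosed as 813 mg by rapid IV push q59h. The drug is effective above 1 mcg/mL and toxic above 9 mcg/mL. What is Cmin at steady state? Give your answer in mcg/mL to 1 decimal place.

τ/t½ = 59/22 ≈ 2.6818, so fraction remaining f = (1/2)^(59/22) ≈ 0.1558.
At steady state, accumulation factor R = 1/(1 − e^(−kτ)) ≈ 1.1846.
Single-dose peak C₀ = D/Vd = 813/260 ≈ 3.127 mcg/mL.
Cmax,ss = C₀/(1 − f) ≈ 3.127/0.8442 ≈ 3.704 mcg/mL.
Steady-state trough Cmin,ss = Cmax,ss·f ≈ 3.704 × 0.1558 ≈ 0.577 mcg/mL.
Trough 0.6 mcg/mL vs MEC 1 mcg/mL: subtherapeutic.

0.6 mcg/mL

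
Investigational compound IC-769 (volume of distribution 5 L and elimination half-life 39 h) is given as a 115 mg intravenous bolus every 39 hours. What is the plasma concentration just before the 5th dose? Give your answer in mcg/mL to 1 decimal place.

f = (1/2)^(τ/t½) = (1/2)^(39/39) ≈ 0.5000.
C₀ = D/Vd = 115/5 ≈ 23.000 mcg/mL.
Before the 5th dose, 4 doses have been given. Superposition: Cmin = C₀·(f + f² + … + f^4).
≈ 23.000 × (0.5000 + 0.2500 + 0.1250 + 0.0625) ≈ 23.000 × 0.9375 ≈ 21.562 mcg/mL.

21.6 mcg/mL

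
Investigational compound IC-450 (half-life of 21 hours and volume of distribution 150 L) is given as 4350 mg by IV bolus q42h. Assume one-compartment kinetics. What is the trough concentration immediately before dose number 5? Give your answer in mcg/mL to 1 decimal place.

f = (1/2)^(τ/t½) = (1/2)^(42/21) ≈ 0.2500.
C₀ = D/Vd = 4350/150 ≈ 29.000 mcg/mL.
Before the 5th dose, 4 doses have been given. Superposition: Cmin = C₀·(f + f² + … + f^4).
≈ 29.000 × (0.2500 + 0.0625 + 0.0156 + 0.0039) ≈ 29.000 × 0.3320 ≈ 9.628 mcg/mL.

9.6 mcg/mL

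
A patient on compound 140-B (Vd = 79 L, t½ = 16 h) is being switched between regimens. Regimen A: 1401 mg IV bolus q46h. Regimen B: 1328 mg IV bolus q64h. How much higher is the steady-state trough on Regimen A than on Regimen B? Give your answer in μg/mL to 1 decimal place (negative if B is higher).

Regimen A: f = (1/2)^(46/16) ≈ 0.1363; Cmin,ss = (1401/79)·f/(1−f) ≈ 2.799 μg/mL.
Regimen B: f = (1/2)^(64/16) ≈ 0.0625; Cmin,ss = (1328/79)·f/(1−f) ≈ 1.121 μg/mL.
Difference ≈ 2.799 − 1.121 ≈ 1.678 μg/mL.

1.7 μg/mL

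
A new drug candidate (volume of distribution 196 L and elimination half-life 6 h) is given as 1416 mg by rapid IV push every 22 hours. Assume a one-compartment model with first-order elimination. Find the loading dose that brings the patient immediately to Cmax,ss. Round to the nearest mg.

1537 mg

f = (1/2)^(22/6) ≈ 0.078745; accumulation ratio R = 1/(1−f) ≈ 1.08548.
Loading dose to hit Cmax,ss on first dose: D_load = D_maint·R ≈ 1416 × 1.08548 ≈ 1537.04 mg.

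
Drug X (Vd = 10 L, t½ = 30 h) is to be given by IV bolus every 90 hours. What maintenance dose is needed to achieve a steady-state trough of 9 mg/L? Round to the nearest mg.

τ/t½ = 90/30 ≈ 3, so f = (1/2)^(90/30) ≈ 0.125000.
Cmin,ss = (D/Vd)·f/(1−f), so D = Cmin,ss·Vd·(1−f)/f.
D = 9 × 10 × (1−f)/f ≈ 9 × 10 × 7.00000 ≈ 630.00 mg.

630 mg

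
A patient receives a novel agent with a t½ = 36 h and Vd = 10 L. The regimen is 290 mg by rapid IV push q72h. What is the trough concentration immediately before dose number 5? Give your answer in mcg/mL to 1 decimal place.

9.6 mcg/mL

f = (1/2)^(τ/t½) = (1/2)^(72/36) ≈ 0.2500.
C₀ = D/Vd = 290/10 ≈ 29.000 mcg/mL.
Before the 5th dose, 4 doses have been given. Superposition: Cmin = C₀·(f + f² + … + f^4).
≈ 29.000 × (0.2500 + 0.0625 + 0.0156 + 0.0039) ≈ 29.000 × 0.3320 ≈ 9.628 mcg/mL.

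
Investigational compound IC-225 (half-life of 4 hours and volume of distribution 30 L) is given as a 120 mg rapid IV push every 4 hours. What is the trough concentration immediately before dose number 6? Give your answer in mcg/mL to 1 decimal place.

f = (1/2)^(τ/t½) = (1/2)^(4/4) ≈ 0.5000.
C₀ = D/Vd = 120/30 ≈ 4.000 mcg/mL.
Before the 6th dose, 5 doses have been given. Superposition: Cmin = C₀·(f + f² + … + f^5).
≈ 4.000 × (0.5000 + 0.2500 + 0.1250 + 0.0625 + 0.0313) ≈ 4.000 × 0.9688 ≈ 3.875 mcg/mL.

3.9 mcg/mL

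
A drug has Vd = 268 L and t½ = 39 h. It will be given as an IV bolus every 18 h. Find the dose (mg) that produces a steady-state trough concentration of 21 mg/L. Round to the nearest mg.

2122 mg

τ/t½ = 18/39 ≈ 0.46154, so f = (1/2)^(18/39) ≈ 0.726211.
Cmin,ss = (D/Vd)·f/(1−f), so D = Cmin,ss·Vd·(1−f)/f.
D = 21 × 268 × (1−f)/f ≈ 21 × 268 × 0.37701 ≈ 2121.81 mg.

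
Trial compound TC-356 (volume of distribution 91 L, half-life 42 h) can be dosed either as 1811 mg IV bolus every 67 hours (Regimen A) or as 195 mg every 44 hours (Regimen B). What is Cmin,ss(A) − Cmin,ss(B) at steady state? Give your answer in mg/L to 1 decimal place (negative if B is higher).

Regimen A: f = (1/2)^(67/42) ≈ 0.3310; Cmin,ss = (1811/91)·f/(1−f) ≈ 9.846 mg/L.
Regimen B: f = (1/2)^(44/42) ≈ 0.4838; Cmin,ss = (195/91)·f/(1−f) ≈ 2.008 mg/L.
Difference ≈ 9.846 − 2.008 ≈ 7.838 mg/L.

7.8 mg/L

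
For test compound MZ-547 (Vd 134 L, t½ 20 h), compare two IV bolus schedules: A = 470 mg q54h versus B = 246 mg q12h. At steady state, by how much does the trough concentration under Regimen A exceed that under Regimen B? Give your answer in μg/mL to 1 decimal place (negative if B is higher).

Regimen A: f = (1/2)^(54/20) ≈ 0.1539; Cmin,ss = (470/134)·f/(1−f) ≈ 0.638 μg/mL.
Regimen B: f = (1/2)^(12/20) ≈ 0.6598; Cmin,ss = (246/134)·f/(1−f) ≈ 3.560 μg/mL.
Difference ≈ 0.638 − 3.560 ≈ -2.922 μg/mL.

-2.9 μg/mL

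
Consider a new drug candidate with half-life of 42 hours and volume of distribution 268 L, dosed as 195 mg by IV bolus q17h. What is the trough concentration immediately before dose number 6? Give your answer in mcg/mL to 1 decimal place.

f = (1/2)^(τ/t½) = (1/2)^(17/42) ≈ 0.7554.
C₀ = D/Vd = 195/268 ≈ 0.728 mcg/mL.
Before the 6th dose, 5 doses have been given. Superposition: Cmin = C₀·(f + f² + … + f^5).
≈ 0.728 × (0.7554 + 0.5706 + 0.4311 + 0.3256 + 0.2460) ≈ 0.728 × 2.3287 ≈ 1.695 mcg/mL.

1.7 mcg/mL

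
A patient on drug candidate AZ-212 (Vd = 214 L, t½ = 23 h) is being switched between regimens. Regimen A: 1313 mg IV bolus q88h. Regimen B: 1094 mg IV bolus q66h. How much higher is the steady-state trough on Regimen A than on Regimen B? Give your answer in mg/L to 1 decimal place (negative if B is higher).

Regimen A: f = (1/2)^(88/23) ≈ 0.0705; Cmin,ss = (1313/214)·f/(1−f) ≈ 0.465 mg/L.
Regimen B: f = (1/2)^(66/23) ≈ 0.1368; Cmin,ss = (1094/214)·f/(1−f) ≈ 0.810 mg/L.
Difference ≈ 0.465 − 0.810 ≈ -0.345 mg/L.

-0.3 mg/L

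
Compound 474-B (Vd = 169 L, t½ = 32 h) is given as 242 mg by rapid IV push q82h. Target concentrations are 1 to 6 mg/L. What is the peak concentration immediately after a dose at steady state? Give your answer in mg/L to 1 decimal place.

1.7 mg/L

τ/t½ = 82/32 ≈ 2.5625, so fraction remaining f = (1/2)^(82/32) ≈ 0.1693.
Accumulation ratio R = 1/(1 − f) ≈ 1/0.8307 ≈ 1.2038.
Each bolus raises the concentration by D/Vd = 242/169 ≈ 1.432 mg/L.
Cmax,ss = C₀/(1 − f) ≈ 1.432/0.8307 ≈ 1.724 mg/L.
Peak 1.7 mg/L vs MTC 6 mg/L: below toxic threshold.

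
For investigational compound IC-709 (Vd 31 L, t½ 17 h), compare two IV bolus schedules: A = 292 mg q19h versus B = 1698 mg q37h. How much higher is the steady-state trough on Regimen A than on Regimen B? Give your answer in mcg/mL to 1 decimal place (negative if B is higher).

-7.5 mcg/mL

Regimen A: f = (1/2)^(19/17) ≈ 0.4608; Cmin,ss = (292/31)·f/(1−f) ≈ 8.050 mcg/mL.
Regimen B: f = (1/2)^(37/17) ≈ 0.2212; Cmin,ss = (1698/31)·f/(1−f) ≈ 15.557 mcg/mL.
Difference ≈ 8.050 − 15.557 ≈ -7.507 mcg/mL.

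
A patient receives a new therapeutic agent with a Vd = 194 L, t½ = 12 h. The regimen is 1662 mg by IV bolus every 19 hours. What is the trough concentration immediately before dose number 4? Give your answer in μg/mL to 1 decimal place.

f = (1/2)^(τ/t½) = (1/2)^(19/12) ≈ 0.3337.
C₀ = D/Vd = 1662/194 ≈ 8.567 μg/mL.
Before the 4th dose, 3 doses have been given. Superposition: Cmin = C₀·(f + f² + … + f^3).
≈ 8.567 × (0.3337 + 0.1114 + 0.0372) ≈ 8.567 × 0.4823 ≈ 4.132 μg/mL.

4.1 μg/mL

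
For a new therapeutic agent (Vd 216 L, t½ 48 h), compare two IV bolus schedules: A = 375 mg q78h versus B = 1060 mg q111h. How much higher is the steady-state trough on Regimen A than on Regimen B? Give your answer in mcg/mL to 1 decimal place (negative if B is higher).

-0.4 mcg/mL

Regimen A: f = (1/2)^(78/48) ≈ 0.3242; Cmin,ss = (375/216)·f/(1−f) ≈ 0.833 mcg/mL.
Regimen B: f = (1/2)^(111/48) ≈ 0.2013; Cmin,ss = (1060/216)·f/(1−f) ≈ 1.237 mcg/mL.
Difference ≈ 0.833 − 1.237 ≈ -0.404 mcg/mL.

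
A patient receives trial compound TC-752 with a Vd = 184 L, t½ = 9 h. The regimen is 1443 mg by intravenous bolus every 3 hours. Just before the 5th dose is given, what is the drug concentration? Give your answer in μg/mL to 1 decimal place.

f = (1/2)^(τ/t½) = (1/2)^(3/9) ≈ 0.7937.
C₀ = D/Vd = 1443/184 ≈ 7.842 μg/mL.
Before the 5th dose, 4 doses have been given. Superposition: Cmin = C₀·(f + f² + … + f^4).
≈ 7.842 × (0.7937 + 0.6300 + 0.5000 + 0.3968) ≈ 7.842 × 2.3205 ≈ 18.197 μg/mL.

18.2 μg/mL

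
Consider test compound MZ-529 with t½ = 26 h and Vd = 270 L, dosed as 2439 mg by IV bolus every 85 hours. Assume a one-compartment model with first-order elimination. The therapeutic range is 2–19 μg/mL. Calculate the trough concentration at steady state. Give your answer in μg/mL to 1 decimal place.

Over one 85-h interval, 85/26 ≈ 3.2692 half-lives elapse, leaving f ≈ 0.1037 of each dose.
At steady state, accumulation factor R = 1/(1 − e^(−kτ)) ≈ 1.1157.
Each bolus raises the concentration by D/Vd = 2439/270 ≈ 9.033 μg/mL.
Cmax,ss = C₀/(1 − f) ≈ 9.033/0.8963 ≈ 10.078 μg/mL.
One interval later, Cmin,ss = Cmax,ss·e^(−kτ) ≈ 10.078 × 0.1037 ≈ 1.045 μg/mL.
Trough 1.0 μg/mL vs MEC 2 μg/mL: subtherapeutic.

1.0 μg/mL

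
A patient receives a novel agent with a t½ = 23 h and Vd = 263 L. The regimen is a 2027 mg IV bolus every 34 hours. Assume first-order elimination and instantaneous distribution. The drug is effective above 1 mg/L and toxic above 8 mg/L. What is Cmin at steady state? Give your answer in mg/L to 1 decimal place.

k = ln2/t½ = ln2/23 ≈ 0.030137 h⁻¹; fraction remaining f = e^(−kτ) = e^(−0.030137×34) ≈ 0.3589.
Each bolus raises the concentration by D/Vd = 2027/263 ≈ 7.707 mg/L.
Steady-state trough Cmin,ss = C₀·f/(1−f) ≈ 7.707 × 0.3589/0.6411 ≈ 4.315 mg/L.
Trough 4.3 mg/L vs MEC 1 mg/L: adequate.

4.3 mg/L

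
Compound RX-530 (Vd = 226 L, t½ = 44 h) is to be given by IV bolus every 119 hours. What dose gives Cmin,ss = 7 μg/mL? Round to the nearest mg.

8730 mg

τ/t½ = 119/44 ≈ 2.7045, so f = (1/2)^(119/44) ≈ 0.153409.
Cmin,ss = (D/Vd)·f/(1−f), so D = Cmin,ss·Vd·(1−f)/f.
D = 7 × 226 × (1−f)/f ≈ 7 × 226 × 5.51852 ≈ 8730.30 mg.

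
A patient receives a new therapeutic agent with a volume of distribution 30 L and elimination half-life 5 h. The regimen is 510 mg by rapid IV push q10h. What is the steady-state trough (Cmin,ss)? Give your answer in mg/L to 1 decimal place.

5.7 mg/L

The dosing interval is 2 half-lives, so f = 2^(−2) = 0.25.
At steady state, R = 1/(1 − 0.25) = 4/3.
Single-dose peak C₀ = D/Vd = 510/30 = 17 mg/L.
Steady-state peak Cmax,ss = C₀·R = 17 × 4/3 ≈ 22.667 mg/L.
Steady-state trough Cmin,ss = Cmax,ss·f ≈ 22.667 × 0.25 ≈ 5.667 mg/L.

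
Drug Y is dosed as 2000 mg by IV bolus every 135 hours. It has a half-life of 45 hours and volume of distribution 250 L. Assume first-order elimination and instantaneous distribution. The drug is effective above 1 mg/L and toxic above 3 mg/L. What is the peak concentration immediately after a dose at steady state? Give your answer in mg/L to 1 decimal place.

The dosing interval is 3 half-lives, so f = 2^(−3) = 0.125.
At steady state, R = 1/(1 − 0.125) = 8/7.
Single-dose peak C₀ = D/Vd = 2000/250 = 8 mg/L.
Steady-state peak Cmax,ss = C₀·R = 8 × 8/7 ≈ 9.143 mg/L.
Peak 9.1 mg/L vs MTC 3 mg/L: exceeds toxic threshold.

9.1 mg/L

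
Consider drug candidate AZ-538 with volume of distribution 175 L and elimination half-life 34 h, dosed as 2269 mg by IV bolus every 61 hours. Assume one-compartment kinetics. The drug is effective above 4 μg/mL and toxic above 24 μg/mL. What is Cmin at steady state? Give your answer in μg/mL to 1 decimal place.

Over one 61-h interval, 61/34 ≈ 1.7941 half-lives elapse, leaving f ≈ 0.2883 of each dose.
Single-dose peak C₀ = D/Vd = 2269/175 ≈ 12.966 μg/mL.
Steady-state trough Cmin,ss = C₀·f/(1−f) ≈ 12.966 × 0.2883/0.7117 ≈ 5.252 μg/mL.
Trough 5.3 μg/mL vs MEC 4 μg/mL: adequate.

5.3 μg/mL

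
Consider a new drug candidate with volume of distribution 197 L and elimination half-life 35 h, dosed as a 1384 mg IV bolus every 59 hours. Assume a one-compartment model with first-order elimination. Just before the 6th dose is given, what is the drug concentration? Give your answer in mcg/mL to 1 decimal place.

f = (1/2)^(τ/t½) = (1/2)^(59/35) ≈ 0.3108.
C₀ = D/Vd = 1384/197 ≈ 7.025 mcg/mL.
Before the 6th dose, 5 doses have been given. Superposition: Cmin = C₀·(f + f² + … + f^5).
≈ 7.025 × (0.3108 + 0.0966 + 0.0300 + 0.0093 + 0.0029) ≈ 7.025 × 0.4496 ≈ 3.158 mcg/mL.

3.2 mcg/mL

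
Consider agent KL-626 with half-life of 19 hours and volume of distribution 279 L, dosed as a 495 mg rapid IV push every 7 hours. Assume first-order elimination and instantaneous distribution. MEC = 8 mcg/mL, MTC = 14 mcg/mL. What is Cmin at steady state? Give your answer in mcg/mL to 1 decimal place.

6.1 mcg/mL

Over one 7-h interval, 7/19 ≈ 0.36842 half-lives elapse, leaving f ≈ 0.7746 of each dose.
Accumulation ratio R = 1/(1 − f) ≈ 1/0.2254 ≈ 4.4366.
Each bolus raises the concentration by D/Vd = 495/279 ≈ 1.774 mcg/mL.
Steady-state peak Cmax,ss = C₀·R ≈ 1.774 × 4.4366 ≈ 7.871 mcg/mL.
One interval later, Cmin,ss = Cmax,ss·e^(−kτ) ≈ 7.871 × 0.7746 ≈ 6.097 mcg/mL.
Trough 6.1 mcg/mL vs MEC 8 mcg/mL: subtherapeutic.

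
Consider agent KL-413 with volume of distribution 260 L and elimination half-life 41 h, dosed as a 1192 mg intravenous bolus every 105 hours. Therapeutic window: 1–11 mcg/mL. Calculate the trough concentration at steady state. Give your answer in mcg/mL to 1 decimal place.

0.9 mcg/mL

Over one 105-h interval, 105/41 ≈ 2.561 half-lives elapse, leaving f ≈ 0.1695 of each dose.
At steady state, accumulation factor R = 1/(1 − e^(−kτ)) ≈ 1.2041.
Each bolus raises the concentration by D/Vd = 1192/260 ≈ 4.585 mcg/mL.
Steady-state peak Cmax,ss = C₀·R ≈ 4.585 × 1.2041 ≈ 5.521 mcg/mL.
One interval later, Cmin,ss = Cmax,ss·e^(−kτ) ≈ 5.521 × 0.1695 ≈ 0.936 mcg/mL.
Trough 0.9 mcg/mL vs MEC 1 mcg/mL: subtherapeutic.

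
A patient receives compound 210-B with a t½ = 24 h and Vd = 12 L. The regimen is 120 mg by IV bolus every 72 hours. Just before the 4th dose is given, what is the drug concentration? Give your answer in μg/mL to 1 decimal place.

1.4 μg/mL

f = (1/2)^(τ/t½) = (1/2)^(72/24) ≈ 0.1250.
C₀ = D/Vd = 120/12 ≈ 10.000 μg/mL.
Before the 4th dose, 3 doses have been given. Superposition: Cmin = C₀·(f + f² + … + f^3).
≈ 10.000 × (0.1250 + 0.0156 + 0.0020) ≈ 10.000 × 0.1426 ≈ 1.426 μg/mL.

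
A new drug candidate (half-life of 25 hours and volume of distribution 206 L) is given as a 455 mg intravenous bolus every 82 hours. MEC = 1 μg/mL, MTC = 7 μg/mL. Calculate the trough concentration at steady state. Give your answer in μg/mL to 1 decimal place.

0.3 μg/mL

Over one 82-h interval, 82/25 ≈ 3.28 half-lives elapse, leaving f ≈ 0.1029 of each dose.
Each bolus raises the concentration by D/Vd = 455/206 ≈ 2.209 μg/mL.
Steady-state trough Cmin,ss = C₀·f/(1−f) ≈ 2.209 × 0.1029/0.8971 ≈ 0.253 μg/mL.
Trough 0.3 μg/mL vs MEC 1 μg/mL: subtherapeutic.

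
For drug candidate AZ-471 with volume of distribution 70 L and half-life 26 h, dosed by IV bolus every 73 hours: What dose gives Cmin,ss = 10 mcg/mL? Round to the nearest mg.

τ/t½ = 73/26 ≈ 2.8077, so f = (1/2)^(73/26) ≈ 0.142824.
Cmin,ss = (D/Vd)·f/(1−f), so D = Cmin,ss·Vd·(1−f)/f.
D = 10 × 70 × (1−f)/f ≈ 10 × 70 × 6.00162 ≈ 4201.13 mg.

4201 mg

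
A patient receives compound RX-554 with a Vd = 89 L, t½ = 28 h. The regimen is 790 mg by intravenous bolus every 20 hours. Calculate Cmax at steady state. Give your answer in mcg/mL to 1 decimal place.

τ/t½ = 20/28 ≈ 0.71429, so fraction remaining f = (1/2)^(20/28) ≈ 0.6095.
At steady state, accumulation factor R = 1/(1 − e^(−kτ)) ≈ 2.5608.
Each bolus raises the concentration by D/Vd = 790/89 ≈ 8.876 mcg/mL.
Cmax,ss = C₀/(1 − f) ≈ 8.876/0.3905 ≈ 22.730 mcg/mL.

22.7 mcg/mL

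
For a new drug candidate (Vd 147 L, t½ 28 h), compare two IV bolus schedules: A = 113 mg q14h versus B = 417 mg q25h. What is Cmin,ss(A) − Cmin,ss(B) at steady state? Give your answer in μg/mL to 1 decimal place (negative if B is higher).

Regimen A: f = (1/2)^(14/28) ≈ 0.7071; Cmin,ss = (113/147)·f/(1−f) ≈ 1.856 μg/mL.
Regimen B: f = (1/2)^(25/28) ≈ 0.5385; Cmin,ss = (417/147)·f/(1−f) ≈ 3.310 μg/mL.
Difference ≈ 1.856 − 3.310 ≈ -1.454 μg/mL.

-1.5 μg/mL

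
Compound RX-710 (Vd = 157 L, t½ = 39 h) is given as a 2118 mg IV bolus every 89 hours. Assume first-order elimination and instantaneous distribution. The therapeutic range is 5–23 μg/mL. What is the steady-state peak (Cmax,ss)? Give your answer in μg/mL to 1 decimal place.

17.0 μg/mL

Over one 89-h interval, 89/39 ≈ 2.2821 half-lives elapse, leaving f ≈ 0.2056 of each dose.
Accumulation ratio R = 1/(1 − f) ≈ 1/0.7944 ≈ 1.2588.
Each bolus raises the concentration by D/Vd = 2118/157 ≈ 13.490 μg/mL.
Cmax,ss = C₀/(1 − f) ≈ 13.490/0.7944 ≈ 16.981 μg/mL.
Peak 17.0 μg/mL vs MTC 23 μg/mL: below toxic threshold.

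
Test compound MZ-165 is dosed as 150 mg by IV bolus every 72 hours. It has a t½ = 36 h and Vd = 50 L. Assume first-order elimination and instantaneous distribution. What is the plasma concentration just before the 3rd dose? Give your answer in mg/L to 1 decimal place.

0.9 mg/L

f = (1/2)^(τ/t½) = (1/2)^(72/36) ≈ 0.2500.
C₀ = D/Vd = 150/50 ≈ 3.000 mg/L.
Before the 3rd dose, 2 doses have been given. Superposition: Cmin = C₀·(f + f²).
≈ 3.000 × (0.2500 + 0.0625) ≈ 3.000 × 0.3125 ≈ 0.938 mg/L.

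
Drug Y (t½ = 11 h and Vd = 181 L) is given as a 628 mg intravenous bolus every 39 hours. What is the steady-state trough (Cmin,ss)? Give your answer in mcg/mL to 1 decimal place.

τ/t½ = 39/11 ≈ 3.5455, so fraction remaining f = (1/2)^(39/11) ≈ 0.0856.
Single-dose peak C₀ = D/Vd = 628/181 ≈ 3.470 mcg/mL.
Steady-state trough Cmin,ss = C₀·f/(1−f) ≈ 3.470 × 0.0856/0.9144 ≈ 0.325 mcg/mL.

0.3 mcg/mL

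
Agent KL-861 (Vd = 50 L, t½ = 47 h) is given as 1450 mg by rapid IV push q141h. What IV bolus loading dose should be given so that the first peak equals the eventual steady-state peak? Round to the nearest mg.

1657 mg

f = (1/2)^(141/47) ≈ 0.125000; accumulation ratio R = 1/(1−f) ≈ 1.14286.
Loading dose to hit Cmax,ss on first dose: D_load = D_maint·R ≈ 1450 × 1.14286 ≈ 1657.15 mg.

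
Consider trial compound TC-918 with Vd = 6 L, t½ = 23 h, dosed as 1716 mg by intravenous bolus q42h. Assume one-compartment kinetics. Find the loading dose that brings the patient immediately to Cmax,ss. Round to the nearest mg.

2390 mg

f = (1/2)^(42/23) ≈ 0.282029; accumulation ratio R = 1/(1−f) ≈ 1.39281.
Loading dose to hit Cmax,ss on first dose: D_load = D_maint·R ≈ 1716 × 1.39281 ≈ 2390.06 mg.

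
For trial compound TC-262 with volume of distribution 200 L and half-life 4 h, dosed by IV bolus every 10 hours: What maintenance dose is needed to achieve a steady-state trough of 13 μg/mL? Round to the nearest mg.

τ/t½ = 10/4 ≈ 2.5, so f = (1/2)^(10/4) ≈ 0.176777.
Cmin,ss = (D/Vd)·f/(1−f), so D = Cmin,ss·Vd·(1−f)/f.
D = 13 × 200 × (1−f)/f ≈ 13 × 200 × 4.65684 ≈ 12107.78 mg.

12108 mg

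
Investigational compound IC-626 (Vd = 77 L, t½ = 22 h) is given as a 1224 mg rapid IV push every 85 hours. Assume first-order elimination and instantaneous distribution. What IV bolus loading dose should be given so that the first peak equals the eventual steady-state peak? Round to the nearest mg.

1314 mg

f = (1/2)^(85/22) ≈ 0.068696; accumulation ratio R = 1/(1−f) ≈ 1.07376.
Loading dose to hit Cmax,ss on first dose: D_load = D_maint·R ≈ 1224 × 1.07376 ≈ 1314.28 mg.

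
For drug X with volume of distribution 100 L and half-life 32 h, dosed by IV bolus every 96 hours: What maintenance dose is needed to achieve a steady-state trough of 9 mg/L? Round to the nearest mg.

6300 mg

τ/t½ = 96/32 ≈ 3, so f = (1/2)^(96/32) ≈ 0.125000.
Cmin,ss = (D/Vd)·f/(1−f), so D = Cmin,ss·Vd·(1−f)/f.
D = 9 × 100 × (1−f)/f ≈ 9 × 100 × 7.00000 ≈ 6300.00 mg.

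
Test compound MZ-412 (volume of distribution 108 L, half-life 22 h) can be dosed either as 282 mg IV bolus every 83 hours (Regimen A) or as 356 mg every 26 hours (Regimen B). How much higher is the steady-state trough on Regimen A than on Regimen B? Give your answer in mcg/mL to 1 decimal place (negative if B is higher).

-2.4 mcg/mL

Regimen A: f = (1/2)^(83/22) ≈ 0.0732; Cmin,ss = (282/108)·f/(1−f) ≈ 0.206 mcg/mL.
Regimen B: f = (1/2)^(26/22) ≈ 0.4408; Cmin,ss = (356/108)·f/(1−f) ≈ 2.598 mcg/mL.
Difference ≈ 0.206 − 2.598 ≈ -2.392 mcg/mL.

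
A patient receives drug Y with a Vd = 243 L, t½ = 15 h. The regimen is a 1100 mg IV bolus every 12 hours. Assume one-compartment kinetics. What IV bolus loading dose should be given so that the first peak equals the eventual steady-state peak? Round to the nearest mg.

2584 mg

f = (1/2)^(12/15) ≈ 0.574349; accumulation ratio R = 1/(1−f) ≈ 2.34934.
Loading dose to hit Cmax,ss on first dose: D_load = D_maint·R ≈ 1100 × 2.34934 ≈ 2584.27 mg.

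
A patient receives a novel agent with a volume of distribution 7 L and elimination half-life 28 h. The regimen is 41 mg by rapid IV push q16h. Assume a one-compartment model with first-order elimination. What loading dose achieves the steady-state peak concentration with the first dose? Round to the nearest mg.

f = (1/2)^(16/28) ≈ 0.672950; accumulation ratio R = 1/(1−f) ≈ 3.05764.
Loading dose to hit Cmax,ss on first dose: D_load = D_maint·R ≈ 41 × 3.05764 ≈ 125.36 mg.

125 mg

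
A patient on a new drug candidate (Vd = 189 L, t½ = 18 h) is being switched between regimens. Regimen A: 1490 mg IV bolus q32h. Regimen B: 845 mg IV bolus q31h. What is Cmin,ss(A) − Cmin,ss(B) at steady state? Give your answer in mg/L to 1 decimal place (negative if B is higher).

Regimen A: f = (1/2)^(32/18) ≈ 0.2916; Cmin,ss = (1490/189)·f/(1−f) ≈ 3.245 mg/L.
Regimen B: f = (1/2)^(31/18) ≈ 0.3031; Cmin,ss = (845/189)·f/(1−f) ≈ 1.945 mg/L.
Difference ≈ 3.245 − 1.945 ≈ 1.300 mg/L.

1.3 mg/L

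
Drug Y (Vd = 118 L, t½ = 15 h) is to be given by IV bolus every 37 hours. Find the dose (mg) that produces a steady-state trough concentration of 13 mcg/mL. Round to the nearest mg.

τ/t½ = 37/15 ≈ 2.4667, so f = (1/2)^(37/15) ≈ 0.180909.
Cmin,ss = (D/Vd)·f/(1−f), so D = Cmin,ss·Vd·(1−f)/f.
D = 13 × 118 × (1−f)/f ≈ 13 × 118 × 4.52764 ≈ 6945.40 mg.

6945 mg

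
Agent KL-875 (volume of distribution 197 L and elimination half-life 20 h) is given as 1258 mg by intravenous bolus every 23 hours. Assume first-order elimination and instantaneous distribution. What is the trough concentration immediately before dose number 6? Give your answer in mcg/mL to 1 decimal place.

5.1 mcg/mL

f = (1/2)^(τ/t½) = (1/2)^(23/20) ≈ 0.4506.
C₀ = D/Vd = 1258/197 ≈ 6.386 mcg/mL.
Before the 6th dose, 5 doses have been given. Superposition: Cmin = C₀·(f + f² + … + f^5).
≈ 6.386 × (0.4506 + 0.2030 + 0.0915 + 0.0412 + 0.0186) ≈ 6.386 × 0.8049 ≈ 5.140 mcg/mL.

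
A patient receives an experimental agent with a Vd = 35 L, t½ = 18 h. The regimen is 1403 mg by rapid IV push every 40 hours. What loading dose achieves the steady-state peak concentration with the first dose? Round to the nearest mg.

f = (1/2)^(40/18) ≈ 0.214311; accumulation ratio R = 1/(1−f) ≈ 1.27277.
Loading dose to hit Cmax,ss on first dose: D_load = D_maint·R ≈ 1403 × 1.27277 ≈ 1785.70 mg.

1786 mg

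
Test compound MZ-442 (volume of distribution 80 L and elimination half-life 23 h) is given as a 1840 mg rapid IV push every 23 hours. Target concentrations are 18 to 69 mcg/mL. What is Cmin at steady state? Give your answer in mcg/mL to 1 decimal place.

τ = 23 h = 1 half-life, so f = (1/2)^1 = 0.5.
Accumulation ratio R = 1/(1 − f) = 1/0.5 = 2/1.
Single-dose peak C₀ = D/Vd = 1840/80 = 23 mcg/mL.
Steady-state peak Cmax,ss = C₀·R = 23 × 2/1 ≈ 46.000 mcg/mL.
Steady-state trough Cmin,ss = Cmax,ss·f ≈ 46.000 × 0.5 ≈ 23.000 mcg/mL.
Trough 23.0 mcg/mL vs MEC 18 mcg/mL: adequate.

23.0 mcg/mL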